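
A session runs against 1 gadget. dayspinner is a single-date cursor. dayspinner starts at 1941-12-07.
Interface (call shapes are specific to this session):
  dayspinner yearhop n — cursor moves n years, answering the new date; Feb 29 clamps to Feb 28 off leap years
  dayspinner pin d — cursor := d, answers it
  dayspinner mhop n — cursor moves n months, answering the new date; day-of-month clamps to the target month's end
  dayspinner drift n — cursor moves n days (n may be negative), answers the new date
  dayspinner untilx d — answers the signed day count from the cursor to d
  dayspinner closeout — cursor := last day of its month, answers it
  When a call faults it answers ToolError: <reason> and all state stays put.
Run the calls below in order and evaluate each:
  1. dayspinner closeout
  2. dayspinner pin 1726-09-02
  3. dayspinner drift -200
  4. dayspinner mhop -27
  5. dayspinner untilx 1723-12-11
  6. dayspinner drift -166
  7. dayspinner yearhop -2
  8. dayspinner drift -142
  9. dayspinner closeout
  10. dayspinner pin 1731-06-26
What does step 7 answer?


I invoke dayspinner closeout(), → 1941-12-31.
Next I call dayspinner pin on d→1726-09-02, and observe 1726-09-02.
Next I call dayspinner drift on n→-200, giving 1726-02-14.
I try dayspinner mhop on n→-27, and see 1723-11-14.
I run dayspinner untilx on d→1723-12-11, and observe 27.
Now I run dayspinner drift on n→-166, and see 1723-06-01.
I invoke dayspinner yearhop on n→-2, → 1721-06-01.
Using dayspinner drift on n→-142, and get 1721-01-10.
I try dayspinner closeout(), — result: 1721-01-31.
Invoking dayspinner pin on d→1731-06-26, and get 1731-06-26.

Answer: 1721-06-01


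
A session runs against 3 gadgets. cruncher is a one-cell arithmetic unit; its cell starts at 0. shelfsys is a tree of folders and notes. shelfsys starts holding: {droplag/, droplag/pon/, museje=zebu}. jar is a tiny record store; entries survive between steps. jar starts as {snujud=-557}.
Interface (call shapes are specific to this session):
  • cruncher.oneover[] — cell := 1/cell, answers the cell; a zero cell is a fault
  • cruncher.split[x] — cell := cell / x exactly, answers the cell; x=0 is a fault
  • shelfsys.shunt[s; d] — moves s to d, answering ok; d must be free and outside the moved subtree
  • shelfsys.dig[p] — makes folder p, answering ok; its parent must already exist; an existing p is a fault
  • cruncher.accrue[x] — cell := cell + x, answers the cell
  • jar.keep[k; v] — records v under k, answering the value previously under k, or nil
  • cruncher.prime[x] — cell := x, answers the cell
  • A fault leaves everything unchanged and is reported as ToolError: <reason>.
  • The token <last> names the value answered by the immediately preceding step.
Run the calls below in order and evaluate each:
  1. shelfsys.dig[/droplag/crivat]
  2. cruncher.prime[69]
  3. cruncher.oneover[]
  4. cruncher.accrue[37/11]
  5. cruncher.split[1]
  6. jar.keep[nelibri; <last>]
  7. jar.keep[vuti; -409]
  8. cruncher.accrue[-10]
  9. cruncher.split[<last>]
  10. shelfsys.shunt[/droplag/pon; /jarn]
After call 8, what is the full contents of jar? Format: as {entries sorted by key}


Answer: {nelibri=2564/759, snujud=-557, vuti=-409}

Derivation:
==> dig(p→/droplag/crivat)
<== ok
==> prime(x→69)
<== 69
==> oneover()
<== 1/69
==> accrue(x→37/11)
<== 2564/759
==> split(x→1)
<== 2564/759
==> keep(k→nelibri, v→<last>)
<== nil
==> keep(k→vuti, v→-409)
<== nil
==> accrue(x→-10)
<== -5026/759
==> split(x→<last>)
<== 1
==> shunt(s→/droplag/pon, d→/jarn)
<== ok


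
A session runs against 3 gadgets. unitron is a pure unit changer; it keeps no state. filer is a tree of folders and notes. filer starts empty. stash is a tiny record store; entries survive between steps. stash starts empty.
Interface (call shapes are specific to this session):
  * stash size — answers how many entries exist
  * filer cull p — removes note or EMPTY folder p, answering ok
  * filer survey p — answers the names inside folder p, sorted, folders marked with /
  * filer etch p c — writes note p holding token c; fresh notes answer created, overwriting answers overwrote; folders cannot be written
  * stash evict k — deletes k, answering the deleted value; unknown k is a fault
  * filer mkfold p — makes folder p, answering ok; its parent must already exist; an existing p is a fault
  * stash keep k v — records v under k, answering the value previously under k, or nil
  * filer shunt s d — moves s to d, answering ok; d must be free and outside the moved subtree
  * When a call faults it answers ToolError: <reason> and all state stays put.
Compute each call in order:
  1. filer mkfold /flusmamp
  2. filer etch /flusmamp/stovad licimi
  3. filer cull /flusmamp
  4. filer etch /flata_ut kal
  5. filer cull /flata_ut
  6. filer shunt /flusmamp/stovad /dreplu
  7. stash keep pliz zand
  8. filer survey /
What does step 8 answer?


Answer: [dreplu, flusmamp/]

Derivation:
Now I run filer mkfold(p: /flusmamp): ok.
Invoking filer etch(p: /flusmamp/stovad, c: licimi), and get created.
I call filer cull(p: /flusmamp), — result: ToolError: not empty.
Invoking filer etch(p: /flata_ut, c: kal), — result: created.
Calling filer cull(p: /flata_ut), giving ok.
I invoke filer shunt(s: /flusmamp/stovad, d: /dreplu), and get ok.
Calling stash keep(k: pliz, v: zand), giving nil.
Then filer survey(p: /), giving [dreplu, flusmamp/].


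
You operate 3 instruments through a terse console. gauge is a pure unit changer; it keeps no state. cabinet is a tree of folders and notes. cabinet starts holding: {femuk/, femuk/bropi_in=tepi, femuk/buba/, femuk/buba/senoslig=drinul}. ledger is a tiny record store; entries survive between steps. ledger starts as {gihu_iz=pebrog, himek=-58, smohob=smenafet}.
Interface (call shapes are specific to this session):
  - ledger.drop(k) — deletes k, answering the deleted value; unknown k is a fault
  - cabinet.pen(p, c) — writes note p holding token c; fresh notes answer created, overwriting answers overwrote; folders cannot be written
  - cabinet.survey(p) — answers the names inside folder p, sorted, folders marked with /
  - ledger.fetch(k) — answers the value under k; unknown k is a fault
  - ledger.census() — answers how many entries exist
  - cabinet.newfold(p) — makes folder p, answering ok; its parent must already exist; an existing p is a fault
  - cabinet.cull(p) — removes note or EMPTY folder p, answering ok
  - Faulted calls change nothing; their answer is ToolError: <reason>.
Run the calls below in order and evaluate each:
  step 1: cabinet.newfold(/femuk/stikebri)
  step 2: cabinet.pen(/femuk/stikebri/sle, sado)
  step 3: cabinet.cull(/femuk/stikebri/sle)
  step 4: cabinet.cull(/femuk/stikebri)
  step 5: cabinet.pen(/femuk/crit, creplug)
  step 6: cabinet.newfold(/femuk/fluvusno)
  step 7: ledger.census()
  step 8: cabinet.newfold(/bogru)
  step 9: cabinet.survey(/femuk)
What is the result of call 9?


CALL newfold[/femuk/stikebri]
RET  ok
CALL pen[/femuk/stikebri/sle; sado]
RET  created
CALL cull[/femuk/stikebri/sle]
RET  ok
CALL cull[/femuk/stikebri]
RET  ok
CALL pen[/femuk/crit; creplug]
RET  created
CALL newfold[/femuk/fluvusno]
RET  ok
CALL census[]
RET  3
CALL newfold[/bogru]
RET  ok
CALL survey[/femuk]
RET  [bropi_in, buba/, crit, fluvusno/]

Answer: [bropi_in, buba/, crit, fluvusno/]


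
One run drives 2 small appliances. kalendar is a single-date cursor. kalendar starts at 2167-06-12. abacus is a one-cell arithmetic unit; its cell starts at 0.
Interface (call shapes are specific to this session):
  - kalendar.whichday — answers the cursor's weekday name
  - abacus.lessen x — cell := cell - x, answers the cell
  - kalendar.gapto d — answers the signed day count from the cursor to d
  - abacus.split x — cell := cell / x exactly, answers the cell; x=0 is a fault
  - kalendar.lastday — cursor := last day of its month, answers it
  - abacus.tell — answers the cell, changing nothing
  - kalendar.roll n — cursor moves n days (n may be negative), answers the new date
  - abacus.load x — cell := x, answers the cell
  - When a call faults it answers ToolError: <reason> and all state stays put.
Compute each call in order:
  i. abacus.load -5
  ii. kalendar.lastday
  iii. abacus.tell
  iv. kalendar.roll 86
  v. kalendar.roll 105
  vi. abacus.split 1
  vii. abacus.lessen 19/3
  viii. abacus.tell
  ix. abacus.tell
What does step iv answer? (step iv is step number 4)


-> load(x: -5)
<- -5
-> lastday()
<- 2167-06-30
-> tell()
<- -5
-> roll(n: 86)
<- 2167-09-24
-> roll(n: 105)
<- 2168-01-07
-> split(x: 1)
<- -5
-> lessen(x: 19/3)
<- -34/3
-> tell()
<- -34/3
-> tell()
<- -34/3

Answer: 2167-09-24


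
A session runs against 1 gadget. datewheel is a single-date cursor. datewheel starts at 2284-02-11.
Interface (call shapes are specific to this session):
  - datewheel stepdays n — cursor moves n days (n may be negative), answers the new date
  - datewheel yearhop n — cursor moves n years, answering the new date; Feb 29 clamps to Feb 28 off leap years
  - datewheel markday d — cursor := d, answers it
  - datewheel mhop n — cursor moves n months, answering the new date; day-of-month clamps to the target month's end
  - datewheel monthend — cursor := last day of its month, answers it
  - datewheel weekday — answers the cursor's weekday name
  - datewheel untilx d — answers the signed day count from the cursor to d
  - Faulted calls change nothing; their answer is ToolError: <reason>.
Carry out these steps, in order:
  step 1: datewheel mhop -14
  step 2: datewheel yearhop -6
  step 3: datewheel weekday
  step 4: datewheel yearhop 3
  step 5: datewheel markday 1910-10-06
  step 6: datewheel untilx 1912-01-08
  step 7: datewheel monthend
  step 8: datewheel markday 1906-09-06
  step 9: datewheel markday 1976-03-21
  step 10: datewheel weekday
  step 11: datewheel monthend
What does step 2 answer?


Answer: 2276-12-11

Derivation:
;; datewheel mhop(n='-14') : 2282-12-11
;; datewheel yearhop(n='-6') : 2276-12-11
;; datewheel weekday() : Monday
;; datewheel yearhop(n='3') : 2279-12-11
;; datewheel markday(d='1910-10-06') : 1910-10-06
;; datewheel untilx(d='1912-01-08') : 459
;; datewheel monthend() : 1910-10-31
;; datewheel markday(d='1906-09-06') : 1906-09-06
;; datewheel markday(d='1976-03-21') : 1976-03-21
;; datewheel weekday() : Sunday
;; datewheel monthend() : 1976-03-31


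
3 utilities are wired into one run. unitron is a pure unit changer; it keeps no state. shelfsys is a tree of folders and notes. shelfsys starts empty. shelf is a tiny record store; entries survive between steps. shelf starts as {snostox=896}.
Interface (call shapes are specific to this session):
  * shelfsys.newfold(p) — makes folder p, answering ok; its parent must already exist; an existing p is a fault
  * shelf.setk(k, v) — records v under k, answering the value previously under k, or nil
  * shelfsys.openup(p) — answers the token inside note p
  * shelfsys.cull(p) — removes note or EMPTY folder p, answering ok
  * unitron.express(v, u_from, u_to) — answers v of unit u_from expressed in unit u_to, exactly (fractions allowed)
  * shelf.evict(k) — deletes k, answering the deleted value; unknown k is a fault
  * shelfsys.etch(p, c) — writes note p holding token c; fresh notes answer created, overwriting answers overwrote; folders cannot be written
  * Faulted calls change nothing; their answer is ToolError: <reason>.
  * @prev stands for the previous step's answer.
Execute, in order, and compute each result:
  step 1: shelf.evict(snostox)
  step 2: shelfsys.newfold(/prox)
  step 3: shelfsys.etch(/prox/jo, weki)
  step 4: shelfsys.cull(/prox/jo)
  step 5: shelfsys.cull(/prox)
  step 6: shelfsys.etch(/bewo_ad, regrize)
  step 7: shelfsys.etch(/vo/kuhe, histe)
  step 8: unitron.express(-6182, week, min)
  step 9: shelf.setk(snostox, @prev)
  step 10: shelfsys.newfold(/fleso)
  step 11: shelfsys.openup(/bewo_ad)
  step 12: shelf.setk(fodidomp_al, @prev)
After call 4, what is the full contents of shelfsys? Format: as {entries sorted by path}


Answer: {prox/}

Derivation:
! shelf.evict(k→snostox) -> 896
! shelfsys.newfold(p→/prox) -> ok
! shelfsys.etch(p→/prox/jo, c→weki) -> created
! shelfsys.cull(p→/prox/jo) -> ok
! shelfsys.cull(p→/prox) -> ok
! shelfsys.etch(p→/bewo_ad, c→regrize) -> created
! shelfsys.etch(p→/vo/kuhe, c→histe) -> ToolError: no parent
! unitron.express(v→-6182, u_from→week, u_to→min) -> -62314560
! shelf.setk(k→snostox, v→@prev) -> nil
! shelfsys.newfold(p→/fleso) -> ok
! shelfsys.openup(p→/bewo_ad) -> regrize
! shelf.setk(k→fodidomp_al, v→@prev) -> nil


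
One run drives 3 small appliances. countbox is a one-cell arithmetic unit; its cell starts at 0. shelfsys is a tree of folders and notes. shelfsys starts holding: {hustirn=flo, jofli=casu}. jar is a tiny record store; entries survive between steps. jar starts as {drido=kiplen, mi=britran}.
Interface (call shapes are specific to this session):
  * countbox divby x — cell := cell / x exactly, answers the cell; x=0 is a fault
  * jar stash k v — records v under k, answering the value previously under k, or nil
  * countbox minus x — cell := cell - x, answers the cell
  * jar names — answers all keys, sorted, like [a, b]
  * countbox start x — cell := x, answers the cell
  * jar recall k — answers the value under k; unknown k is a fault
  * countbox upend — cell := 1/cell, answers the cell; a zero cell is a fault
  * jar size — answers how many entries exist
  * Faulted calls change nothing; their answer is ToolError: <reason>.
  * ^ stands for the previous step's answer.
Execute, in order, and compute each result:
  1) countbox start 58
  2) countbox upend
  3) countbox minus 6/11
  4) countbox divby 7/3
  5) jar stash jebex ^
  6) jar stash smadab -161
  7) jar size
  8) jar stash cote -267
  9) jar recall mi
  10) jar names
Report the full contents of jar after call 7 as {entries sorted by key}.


Do: countbox start[x=58]
See: 58
Do: countbox upend[]
See: 1/58
Do: countbox minus[x=6/11]
See: -337/638
Do: countbox divby[x=7/3]
See: -1011/4466
Do: jar stash[k=jebex; v=^]
See: nil
Do: jar stash[k=smadab; v=-161]
See: nil
Do: jar size[]
See: 4
Do: jar stash[k=cote; v=-267]
See: nil
Do: jar recall[k=mi]
See: britran
Do: jar names[]
See: [cote, drido, jebex, mi, smadab]

Answer: {drido=kiplen, jebex=-1011/4466, mi=britran, smadab=-161}


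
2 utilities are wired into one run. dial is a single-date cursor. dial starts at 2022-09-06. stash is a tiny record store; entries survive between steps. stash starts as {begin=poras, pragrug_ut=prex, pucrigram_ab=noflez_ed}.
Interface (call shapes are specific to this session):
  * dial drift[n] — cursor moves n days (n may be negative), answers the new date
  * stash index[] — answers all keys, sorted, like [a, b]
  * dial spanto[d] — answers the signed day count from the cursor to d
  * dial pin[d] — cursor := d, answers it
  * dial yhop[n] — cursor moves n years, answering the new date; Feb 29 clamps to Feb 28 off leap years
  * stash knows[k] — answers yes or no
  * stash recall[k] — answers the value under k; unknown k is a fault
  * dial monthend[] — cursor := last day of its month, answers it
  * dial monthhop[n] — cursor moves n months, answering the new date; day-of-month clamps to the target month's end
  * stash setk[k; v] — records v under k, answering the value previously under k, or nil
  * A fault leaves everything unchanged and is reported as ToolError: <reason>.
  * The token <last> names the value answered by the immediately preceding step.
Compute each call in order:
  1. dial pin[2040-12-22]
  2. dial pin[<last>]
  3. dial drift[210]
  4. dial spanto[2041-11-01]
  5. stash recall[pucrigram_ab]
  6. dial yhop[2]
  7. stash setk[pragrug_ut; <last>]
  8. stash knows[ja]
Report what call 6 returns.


Answer: 2043-07-20

Derivation:
-> dial pin(d='2040-12-22')
<- 2040-12-22
-> dial pin(d='<last>')
<- 2040-12-22
-> dial drift(n='210')
<- 2041-07-20
-> dial spanto(d='2041-11-01')
<- 104
-> stash recall(k='pucrigram_ab')
<- noflez_ed
-> dial yhop(n='2')
<- 2043-07-20
-> stash setk(k='pragrug_ut', v='<last>')
<- prex
-> stash knows(k='ja')
<- no


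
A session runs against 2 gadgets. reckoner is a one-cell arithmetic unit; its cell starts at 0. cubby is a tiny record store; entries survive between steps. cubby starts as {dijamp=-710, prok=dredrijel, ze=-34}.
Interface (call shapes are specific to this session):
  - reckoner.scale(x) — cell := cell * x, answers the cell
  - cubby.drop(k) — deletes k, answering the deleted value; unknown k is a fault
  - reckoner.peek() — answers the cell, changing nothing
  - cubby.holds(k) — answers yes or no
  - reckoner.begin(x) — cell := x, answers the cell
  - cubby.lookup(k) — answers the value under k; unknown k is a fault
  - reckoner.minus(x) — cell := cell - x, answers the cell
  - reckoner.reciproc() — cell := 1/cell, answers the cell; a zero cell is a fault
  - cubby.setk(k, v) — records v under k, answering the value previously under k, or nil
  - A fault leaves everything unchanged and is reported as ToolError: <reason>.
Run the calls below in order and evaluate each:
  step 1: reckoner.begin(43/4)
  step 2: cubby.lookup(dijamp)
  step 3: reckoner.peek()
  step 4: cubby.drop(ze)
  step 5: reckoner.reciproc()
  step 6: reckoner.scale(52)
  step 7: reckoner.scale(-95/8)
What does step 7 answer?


Answer: -2470/43

Derivation:
Act: reckoner.begin[x: 43/4]
Obs: 43/4
Act: cubby.lookup[k: dijamp]
Obs: -710
Act: reckoner.peek[]
Obs: 43/4
Act: cubby.drop[k: ze]
Obs: -34
Act: reckoner.reciproc[]
Obs: 4/43
Act: reckoner.scale[x: 52]
Obs: 208/43
Act: reckoner.scale[x: -95/8]
Obs: -2470/43


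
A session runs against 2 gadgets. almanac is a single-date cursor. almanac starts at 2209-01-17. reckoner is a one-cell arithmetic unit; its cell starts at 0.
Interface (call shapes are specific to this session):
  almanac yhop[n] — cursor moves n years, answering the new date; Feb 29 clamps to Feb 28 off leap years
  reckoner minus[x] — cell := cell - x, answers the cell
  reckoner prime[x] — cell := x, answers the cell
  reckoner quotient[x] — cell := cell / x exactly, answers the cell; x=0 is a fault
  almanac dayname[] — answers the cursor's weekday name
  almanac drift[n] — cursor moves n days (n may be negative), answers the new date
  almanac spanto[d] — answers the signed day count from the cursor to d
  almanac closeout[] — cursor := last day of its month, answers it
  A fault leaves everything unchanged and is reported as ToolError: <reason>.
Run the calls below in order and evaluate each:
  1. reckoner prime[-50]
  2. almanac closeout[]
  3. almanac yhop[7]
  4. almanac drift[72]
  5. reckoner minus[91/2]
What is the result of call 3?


Answer: 2216-01-31

Derivation:
==> reckoner prime(-50)
<== -50
==> almanac closeout()
<== 2209-01-31
==> almanac yhop(7)
<== 2216-01-31
==> almanac drift(72)
<== 2216-04-12
==> reckoner minus(91/2)
<== -191/2


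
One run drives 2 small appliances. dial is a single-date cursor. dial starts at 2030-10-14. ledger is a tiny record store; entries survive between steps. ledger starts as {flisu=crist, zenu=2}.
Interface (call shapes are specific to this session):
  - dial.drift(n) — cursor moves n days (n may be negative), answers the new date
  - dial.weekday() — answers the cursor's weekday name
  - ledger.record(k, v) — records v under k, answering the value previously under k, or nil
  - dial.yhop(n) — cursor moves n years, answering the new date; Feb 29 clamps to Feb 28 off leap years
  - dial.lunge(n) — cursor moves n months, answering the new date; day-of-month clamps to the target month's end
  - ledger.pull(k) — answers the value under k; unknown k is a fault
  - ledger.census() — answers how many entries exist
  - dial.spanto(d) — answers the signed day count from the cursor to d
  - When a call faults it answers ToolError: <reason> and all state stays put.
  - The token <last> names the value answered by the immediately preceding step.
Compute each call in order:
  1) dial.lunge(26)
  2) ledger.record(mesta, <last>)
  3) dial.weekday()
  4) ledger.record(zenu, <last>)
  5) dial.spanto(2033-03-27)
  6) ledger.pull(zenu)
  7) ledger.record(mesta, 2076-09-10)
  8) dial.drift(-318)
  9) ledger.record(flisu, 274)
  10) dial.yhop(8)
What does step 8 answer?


Act: dial.lunge[n=26]
Obs: 2032-12-14
Act: ledger.record[k=mesta; v=<last>]
Obs: nil
Act: dial.weekday[]
Obs: Tuesday
Act: ledger.record[k=zenu; v=<last>]
Obs: 2
Act: dial.spanto[d=2033-03-27]
Obs: 103
Act: ledger.pull[k=zenu]
Obs: Tuesday
Act: ledger.record[k=mesta; v=2076-09-10]
Obs: 2032-12-14
Act: dial.drift[n=-318]
Obs: 2032-01-31
Act: ledger.record[k=flisu; v=274]
Obs: crist
Act: dial.yhop[n=8]
Obs: 2040-01-31

Answer: 2032-01-31


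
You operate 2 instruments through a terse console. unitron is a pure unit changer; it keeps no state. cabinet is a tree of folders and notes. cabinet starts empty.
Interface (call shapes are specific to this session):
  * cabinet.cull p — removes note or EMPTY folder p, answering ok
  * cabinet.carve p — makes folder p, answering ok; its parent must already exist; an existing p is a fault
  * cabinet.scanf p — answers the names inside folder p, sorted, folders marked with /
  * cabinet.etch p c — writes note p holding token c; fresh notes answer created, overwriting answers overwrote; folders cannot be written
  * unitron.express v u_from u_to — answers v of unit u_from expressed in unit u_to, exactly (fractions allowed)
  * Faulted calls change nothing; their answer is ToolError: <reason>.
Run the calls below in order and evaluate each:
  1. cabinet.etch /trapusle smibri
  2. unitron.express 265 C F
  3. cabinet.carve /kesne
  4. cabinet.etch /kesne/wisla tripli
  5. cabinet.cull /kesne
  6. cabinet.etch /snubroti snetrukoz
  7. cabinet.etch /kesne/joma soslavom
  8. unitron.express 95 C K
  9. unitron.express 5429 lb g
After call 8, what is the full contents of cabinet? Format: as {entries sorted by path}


% cabinet.etch(p: /trapusle, c: smibri) -> created
% unitron.express(v: 265, u_from: C, u_to: F) -> 509
% cabinet.carve(p: /kesne) -> ok
% cabinet.etch(p: /kesne/wisla, c: tripli) -> created
% cabinet.cull(p: /kesne) -> ToolError: not empty
% cabinet.etch(p: /snubroti, c: snetrukoz) -> created
% cabinet.etch(p: /kesne/joma, c: soslavom) -> created
% unitron.express(v: 95, u_from: C, u_to: K) -> 7363/20
% unitron.express(v: 5429, u_from: lb, u_to: g) -> 246255297673/100000

Answer: {kesne/, kesne/joma=soslavom, kesne/wisla=tripli, snubroti=snetrukoz, trapusle=smibri}


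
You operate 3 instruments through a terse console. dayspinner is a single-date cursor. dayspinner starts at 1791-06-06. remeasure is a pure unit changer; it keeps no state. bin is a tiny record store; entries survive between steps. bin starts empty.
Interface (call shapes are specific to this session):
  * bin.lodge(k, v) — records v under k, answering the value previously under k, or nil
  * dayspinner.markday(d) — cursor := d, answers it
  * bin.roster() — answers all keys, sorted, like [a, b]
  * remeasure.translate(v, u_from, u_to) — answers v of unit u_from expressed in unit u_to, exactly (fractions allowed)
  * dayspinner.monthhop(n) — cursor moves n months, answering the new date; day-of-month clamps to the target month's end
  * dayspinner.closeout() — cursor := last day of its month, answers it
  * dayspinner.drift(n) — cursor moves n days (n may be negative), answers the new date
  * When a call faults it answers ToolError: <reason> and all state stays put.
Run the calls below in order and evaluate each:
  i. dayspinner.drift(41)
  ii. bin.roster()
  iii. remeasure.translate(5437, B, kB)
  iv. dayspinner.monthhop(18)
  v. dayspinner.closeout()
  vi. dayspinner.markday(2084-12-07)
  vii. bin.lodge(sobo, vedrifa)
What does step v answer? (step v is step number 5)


% dayspinner.drift n→41
= 1791-07-17
% bin.roster
= []
% remeasure.translate v→5437 u_from→B u_to→kB
= 5437/1000
% dayspinner.monthhop n→18
= 1793-01-17
% dayspinner.closeout
= 1793-01-31
% dayspinner.markday d→2084-12-07
= 2084-12-07
% bin.lodge k→sobo v→vedrifa
= nil

Answer: 1793-01-31


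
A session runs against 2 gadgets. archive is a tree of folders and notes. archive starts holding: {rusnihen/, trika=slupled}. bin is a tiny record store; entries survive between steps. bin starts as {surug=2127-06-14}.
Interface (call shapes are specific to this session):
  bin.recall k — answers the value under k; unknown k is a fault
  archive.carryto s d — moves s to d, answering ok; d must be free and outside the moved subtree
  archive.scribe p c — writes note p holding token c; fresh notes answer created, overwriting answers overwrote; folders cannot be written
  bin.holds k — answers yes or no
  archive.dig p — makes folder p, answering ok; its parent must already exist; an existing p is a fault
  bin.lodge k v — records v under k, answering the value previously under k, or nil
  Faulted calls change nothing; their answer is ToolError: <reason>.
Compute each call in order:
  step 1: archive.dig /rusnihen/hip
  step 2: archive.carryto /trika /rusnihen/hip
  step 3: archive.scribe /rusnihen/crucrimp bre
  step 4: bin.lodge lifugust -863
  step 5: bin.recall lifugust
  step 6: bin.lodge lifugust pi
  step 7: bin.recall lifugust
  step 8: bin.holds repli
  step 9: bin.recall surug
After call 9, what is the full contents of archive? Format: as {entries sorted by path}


·→ archive.dig(p→/rusnihen/hip)
·← ok
·→ archive.carryto(s→/trika, d→/rusnihen/hip)
·← ToolError: exists
·→ archive.scribe(p→/rusnihen/crucrimp, c→bre)
·← created
·→ bin.lodge(k→lifugust, v→-863)
·← nil
·→ bin.recall(k→lifugust)
·← -863
·→ bin.lodge(k→lifugust, v→pi)
·← -863
·→ bin.recall(k→lifugust)
·← pi
·→ bin.holds(k→repli)
·← no
·→ bin.recall(k→surug)
·← 2127-06-14

Answer: {rusnihen/, rusnihen/crucrimp=bre, rusnihen/hip/, trika=slupled}


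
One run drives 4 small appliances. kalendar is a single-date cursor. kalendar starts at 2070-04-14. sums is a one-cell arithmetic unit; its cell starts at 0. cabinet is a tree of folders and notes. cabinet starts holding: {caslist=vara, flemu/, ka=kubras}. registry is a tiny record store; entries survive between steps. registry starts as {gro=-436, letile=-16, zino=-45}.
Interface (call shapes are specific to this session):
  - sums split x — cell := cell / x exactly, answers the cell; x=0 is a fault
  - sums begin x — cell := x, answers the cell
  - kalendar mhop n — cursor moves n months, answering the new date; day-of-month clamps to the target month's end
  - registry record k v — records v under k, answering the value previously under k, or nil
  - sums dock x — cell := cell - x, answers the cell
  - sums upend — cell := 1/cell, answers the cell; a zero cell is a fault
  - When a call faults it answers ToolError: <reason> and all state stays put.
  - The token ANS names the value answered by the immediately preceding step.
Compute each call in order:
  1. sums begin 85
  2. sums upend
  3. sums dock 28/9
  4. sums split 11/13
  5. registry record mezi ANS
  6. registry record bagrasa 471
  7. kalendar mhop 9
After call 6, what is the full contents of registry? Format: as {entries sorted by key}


Answer: {bagrasa=471, gro=-436, letile=-16, mezi=-30823/8415, zino=-45}

Derivation:
Do: sums begin[x='85']
See: 85
Do: sums upend[]
See: 1/85
Do: sums dock[x='28/9']
See: -2371/765
Do: sums split[x='11/13']
See: -30823/8415
Do: registry record[k='mezi'; v='ANS']
See: nil
Do: registry record[k='bagrasa'; v='471']
See: nil
Do: kalendar mhop[n='9']
See: 2071-01-14


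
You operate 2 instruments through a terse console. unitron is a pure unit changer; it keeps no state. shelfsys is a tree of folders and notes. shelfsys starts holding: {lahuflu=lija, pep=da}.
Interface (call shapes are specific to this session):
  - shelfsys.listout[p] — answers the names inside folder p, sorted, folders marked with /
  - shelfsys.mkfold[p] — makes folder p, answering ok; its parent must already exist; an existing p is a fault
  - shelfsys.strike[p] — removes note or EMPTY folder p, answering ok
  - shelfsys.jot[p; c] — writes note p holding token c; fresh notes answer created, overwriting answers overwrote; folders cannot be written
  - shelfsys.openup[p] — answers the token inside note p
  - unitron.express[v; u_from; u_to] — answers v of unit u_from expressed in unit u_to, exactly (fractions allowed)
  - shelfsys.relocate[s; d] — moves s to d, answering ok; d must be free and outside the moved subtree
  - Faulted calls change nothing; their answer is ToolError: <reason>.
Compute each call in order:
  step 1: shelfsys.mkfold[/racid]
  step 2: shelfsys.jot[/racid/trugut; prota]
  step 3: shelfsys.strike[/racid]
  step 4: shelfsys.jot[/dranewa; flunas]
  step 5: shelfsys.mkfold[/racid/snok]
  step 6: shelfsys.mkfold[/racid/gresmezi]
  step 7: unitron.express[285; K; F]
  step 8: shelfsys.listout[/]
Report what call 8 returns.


Answer: [dranewa, lahuflu, pep, racid/]

Derivation:
>> shelfsys.mkfold(p→/racid)
<< ok
>> shelfsys.jot(p→/racid/trugut, c→prota)
<< created
>> shelfsys.strike(p→/racid)
<< ToolError: not empty
>> shelfsys.jot(p→/dranewa, c→flunas)
<< created
>> shelfsys.mkfold(p→/racid/snok)
<< ok
>> shelfsys.mkfold(p→/racid/gresmezi)
<< ok
>> unitron.express(v→285, u_from→K, u_to→F)
<< 5333/100
>> shelfsys.listout(p→/)
<< [dranewa, lahuflu, pep, racid/]


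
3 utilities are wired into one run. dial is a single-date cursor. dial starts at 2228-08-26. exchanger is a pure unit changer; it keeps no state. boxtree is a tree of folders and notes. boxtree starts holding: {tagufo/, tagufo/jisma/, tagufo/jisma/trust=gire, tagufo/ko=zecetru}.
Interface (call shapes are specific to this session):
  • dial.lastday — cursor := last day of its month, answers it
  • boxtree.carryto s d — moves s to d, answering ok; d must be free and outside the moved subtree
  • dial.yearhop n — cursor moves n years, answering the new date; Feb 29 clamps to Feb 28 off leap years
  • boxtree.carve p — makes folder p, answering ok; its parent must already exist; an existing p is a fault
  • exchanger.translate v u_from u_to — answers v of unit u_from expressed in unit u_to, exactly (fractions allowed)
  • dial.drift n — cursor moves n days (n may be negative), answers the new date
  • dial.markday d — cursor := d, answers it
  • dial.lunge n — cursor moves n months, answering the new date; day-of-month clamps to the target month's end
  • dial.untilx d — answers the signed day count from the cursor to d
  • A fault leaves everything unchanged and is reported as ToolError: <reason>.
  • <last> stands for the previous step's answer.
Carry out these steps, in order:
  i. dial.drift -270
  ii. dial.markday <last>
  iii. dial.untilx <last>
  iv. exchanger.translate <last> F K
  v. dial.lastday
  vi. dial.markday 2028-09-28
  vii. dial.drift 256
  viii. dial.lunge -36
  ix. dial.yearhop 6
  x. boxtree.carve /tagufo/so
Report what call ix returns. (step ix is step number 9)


Answer: 2032-06-11

Derivation:
CALL dial.drift[-270]
RET  2227-11-30
CALL dial.markday[<last>]
RET  2227-11-30
CALL dial.untilx[<last>]
RET  0
CALL exchanger.translate[<last>; F; K]
RET  45967/180
CALL dial.lastday[]
RET  2227-11-30
CALL dial.markday[2028-09-28]
RET  2028-09-28
CALL dial.drift[256]
RET  2029-06-11
CALL dial.lunge[-36]
RET  2026-06-11
CALL dial.yearhop[6]
RET  2032-06-11
CALL boxtree.carve[/tagufo/so]
RET  ok


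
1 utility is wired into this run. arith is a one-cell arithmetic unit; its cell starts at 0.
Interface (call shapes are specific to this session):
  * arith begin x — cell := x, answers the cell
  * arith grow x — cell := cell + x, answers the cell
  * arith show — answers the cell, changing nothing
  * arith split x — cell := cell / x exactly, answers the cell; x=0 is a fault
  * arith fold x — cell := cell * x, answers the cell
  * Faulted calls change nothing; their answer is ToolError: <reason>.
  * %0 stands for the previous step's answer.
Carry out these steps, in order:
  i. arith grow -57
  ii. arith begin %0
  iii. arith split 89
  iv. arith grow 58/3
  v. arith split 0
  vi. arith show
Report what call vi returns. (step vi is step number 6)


I call arith grow using x='-57': -57.
Using arith begin using x='%0': -57.
Then arith split using x='89', and get -57/89.
I try arith grow using x='58/3', → 4991/267.
I use arith split using x='0', and get ToolError: division by zero.
I try arith show(), — result: 4991/267.

Answer: 4991/267


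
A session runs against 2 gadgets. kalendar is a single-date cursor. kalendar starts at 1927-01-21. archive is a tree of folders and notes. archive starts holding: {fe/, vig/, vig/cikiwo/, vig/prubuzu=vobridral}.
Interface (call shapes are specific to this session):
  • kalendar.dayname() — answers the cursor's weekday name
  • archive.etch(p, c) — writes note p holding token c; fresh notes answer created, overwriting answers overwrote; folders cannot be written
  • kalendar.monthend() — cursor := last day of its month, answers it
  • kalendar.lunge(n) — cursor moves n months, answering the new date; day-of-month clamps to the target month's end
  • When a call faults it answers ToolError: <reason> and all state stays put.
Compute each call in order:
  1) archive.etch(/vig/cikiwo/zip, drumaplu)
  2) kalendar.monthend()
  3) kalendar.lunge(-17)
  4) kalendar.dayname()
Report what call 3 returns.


Answer: 1925-08-31

Derivation:
[in] archive.etch p→/vig/cikiwo/zip c→drumaplu
= created
[in] kalendar.monthend
= 1927-01-31
[in] kalendar.lunge n→-17
= 1925-08-31
[in] kalendar.dayname
= Monday


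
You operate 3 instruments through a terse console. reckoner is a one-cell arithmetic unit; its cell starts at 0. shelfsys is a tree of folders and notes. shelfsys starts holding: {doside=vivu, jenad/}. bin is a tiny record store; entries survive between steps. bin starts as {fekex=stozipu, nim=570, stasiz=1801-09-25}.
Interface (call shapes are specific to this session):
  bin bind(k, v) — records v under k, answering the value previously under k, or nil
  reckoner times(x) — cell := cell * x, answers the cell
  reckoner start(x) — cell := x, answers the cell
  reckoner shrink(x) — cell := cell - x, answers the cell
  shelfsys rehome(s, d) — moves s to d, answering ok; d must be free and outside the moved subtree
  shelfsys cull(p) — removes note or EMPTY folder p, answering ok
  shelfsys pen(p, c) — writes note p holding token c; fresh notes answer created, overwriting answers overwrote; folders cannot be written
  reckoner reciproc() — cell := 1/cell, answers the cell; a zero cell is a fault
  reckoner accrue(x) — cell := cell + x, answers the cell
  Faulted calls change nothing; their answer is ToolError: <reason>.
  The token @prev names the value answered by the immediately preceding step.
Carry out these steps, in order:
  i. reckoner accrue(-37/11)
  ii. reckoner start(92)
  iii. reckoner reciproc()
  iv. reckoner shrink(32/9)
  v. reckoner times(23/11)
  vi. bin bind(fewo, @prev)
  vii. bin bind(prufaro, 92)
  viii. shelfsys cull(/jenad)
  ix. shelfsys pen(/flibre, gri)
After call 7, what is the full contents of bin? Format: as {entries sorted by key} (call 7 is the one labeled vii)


! reckoner accrue(x: -37/11) ~> -37/11
! reckoner start(x: 92) ~> 92
! reckoner reciproc() ~> 1/92
! reckoner shrink(x: 32/9) ~> -2935/828
! reckoner times(x: 23/11) ~> -2935/396
! bin bind(k: fewo, v: @prev) ~> nil
! bin bind(k: prufaro, v: 92) ~> nil
! shelfsys cull(p: /jenad) ~> ok
! shelfsys pen(p: /flibre, c: gri) ~> created

Answer: {fekex=stozipu, fewo=-2935/396, nim=570, prufaro=92, stasiz=1801-09-25}


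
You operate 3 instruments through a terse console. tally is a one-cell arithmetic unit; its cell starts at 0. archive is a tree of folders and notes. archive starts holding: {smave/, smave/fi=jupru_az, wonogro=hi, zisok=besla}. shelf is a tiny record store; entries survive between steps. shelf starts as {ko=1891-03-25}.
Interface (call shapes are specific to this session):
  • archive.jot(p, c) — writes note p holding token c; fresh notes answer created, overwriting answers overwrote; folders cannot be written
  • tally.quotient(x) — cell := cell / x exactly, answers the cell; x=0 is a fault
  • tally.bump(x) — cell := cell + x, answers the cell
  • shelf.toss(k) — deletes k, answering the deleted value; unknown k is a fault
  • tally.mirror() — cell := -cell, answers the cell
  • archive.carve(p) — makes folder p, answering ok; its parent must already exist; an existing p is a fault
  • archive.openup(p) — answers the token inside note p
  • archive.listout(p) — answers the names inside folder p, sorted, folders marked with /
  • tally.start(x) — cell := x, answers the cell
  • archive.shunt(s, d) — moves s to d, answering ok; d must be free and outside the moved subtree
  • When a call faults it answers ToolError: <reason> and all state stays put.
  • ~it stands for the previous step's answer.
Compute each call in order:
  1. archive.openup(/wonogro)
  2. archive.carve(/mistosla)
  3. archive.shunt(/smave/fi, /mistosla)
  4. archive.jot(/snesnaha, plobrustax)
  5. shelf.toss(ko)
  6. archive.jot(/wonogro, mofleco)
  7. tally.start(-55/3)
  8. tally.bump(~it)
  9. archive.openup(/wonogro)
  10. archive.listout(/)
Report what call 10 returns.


==> archive.openup(p: /wonogro)
<== hi
==> archive.carve(p: /mistosla)
<== ok
==> archive.shunt(s: /smave/fi, d: /mistosla)
<== ToolError: exists
==> archive.jot(p: /snesnaha, c: plobrustax)
<== created
==> shelf.toss(k: ko)
<== 1891-03-25
==> archive.jot(p: /wonogro, c: mofleco)
<== overwrote
==> tally.start(x: -55/3)
<== -55/3
==> tally.bump(x: ~it)
<== -110/3
==> archive.openup(p: /wonogro)
<== mofleco
==> archive.listout(p: /)
<== [mistosla/, smave/, snesnaha, wonogro, zisok]

Answer: [mistosla/, smave/, snesnaha, wonogro, zisok]


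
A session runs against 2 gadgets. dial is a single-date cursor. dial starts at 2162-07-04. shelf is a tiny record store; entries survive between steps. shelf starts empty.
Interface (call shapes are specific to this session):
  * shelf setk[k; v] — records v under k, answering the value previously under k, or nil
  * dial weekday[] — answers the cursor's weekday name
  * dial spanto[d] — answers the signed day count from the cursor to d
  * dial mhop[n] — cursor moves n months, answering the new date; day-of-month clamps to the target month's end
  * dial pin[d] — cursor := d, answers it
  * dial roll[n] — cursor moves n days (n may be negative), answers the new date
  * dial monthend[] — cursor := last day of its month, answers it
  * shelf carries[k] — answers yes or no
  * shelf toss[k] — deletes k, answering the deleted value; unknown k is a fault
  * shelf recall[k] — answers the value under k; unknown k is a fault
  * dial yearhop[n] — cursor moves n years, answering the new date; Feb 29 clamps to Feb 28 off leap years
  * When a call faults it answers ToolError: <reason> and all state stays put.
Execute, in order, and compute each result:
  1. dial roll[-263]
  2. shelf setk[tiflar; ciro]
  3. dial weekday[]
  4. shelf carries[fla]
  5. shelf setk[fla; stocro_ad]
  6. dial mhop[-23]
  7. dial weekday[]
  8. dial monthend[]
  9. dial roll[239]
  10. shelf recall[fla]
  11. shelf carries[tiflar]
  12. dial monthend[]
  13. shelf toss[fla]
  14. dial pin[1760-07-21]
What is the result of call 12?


I call dial roll passing n='-263', and observe 2161-10-14.
Using shelf setk passing k='tiflar', v='ciro', and see nil.
I run dial weekday, yielding Wednesday.
Using shelf carries passing k='fla', and observe no.
I run shelf setk passing k='fla', v='stocro_ad', → nil.
I call dial mhop passing n='-23': 2159-11-14.
Using dial weekday(), and get Wednesday.
I call dial monthend(), — result: 2159-11-30.
Calling dial roll passing n='239', → 2160-07-26.
Now I run shelf recall passing k='fla', → stocro_ad.
Invoking shelf carries passing k='tiflar', — result: yes.
Then dial monthend, and observe 2160-07-31.
I run shelf toss passing k='fla', which returns stocro_ad.
I invoke dial pin passing d='1760-07-21': 1760-07-21.

Answer: 2160-07-31
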